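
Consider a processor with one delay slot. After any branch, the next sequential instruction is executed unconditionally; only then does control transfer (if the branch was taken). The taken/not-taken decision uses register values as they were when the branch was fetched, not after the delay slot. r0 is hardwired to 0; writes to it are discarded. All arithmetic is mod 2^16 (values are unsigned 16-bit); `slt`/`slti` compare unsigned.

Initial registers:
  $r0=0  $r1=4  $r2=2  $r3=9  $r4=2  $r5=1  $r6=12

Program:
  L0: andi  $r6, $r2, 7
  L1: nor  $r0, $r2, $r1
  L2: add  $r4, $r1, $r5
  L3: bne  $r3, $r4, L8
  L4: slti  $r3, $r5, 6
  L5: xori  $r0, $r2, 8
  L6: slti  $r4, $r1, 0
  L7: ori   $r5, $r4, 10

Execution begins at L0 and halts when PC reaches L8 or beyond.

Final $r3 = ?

[0] andi  $r6, $r2, 7  →  {$r0:0, $r1:4, $r2:2, $r3:9, $r4:2, $r5:1, $r6:2}
[1] nor  $r0, $r2, $r1  →  {$r0:0, $r1:4, $r2:2, $r3:9, $r4:2, $r5:1, $r6:2}
[2] add  $r4, $r1, $r5  →  {$r0:0, $r1:4, $r2:2, $r3:9, $r4:5, $r5:1, $r6:2}
[3] bne  $r3, $r4, L8  →  {$r0:0, $r1:4, $r2:2, $r3:9, $r4:5, $r5:1, $r6:2}  ⟨branch taken⟩
[4] slti  $r3, $r5, 6  →  {$r0:0, $r1:4, $r2:2, $r3:1, $r4:5, $r5:1, $r6:2}

1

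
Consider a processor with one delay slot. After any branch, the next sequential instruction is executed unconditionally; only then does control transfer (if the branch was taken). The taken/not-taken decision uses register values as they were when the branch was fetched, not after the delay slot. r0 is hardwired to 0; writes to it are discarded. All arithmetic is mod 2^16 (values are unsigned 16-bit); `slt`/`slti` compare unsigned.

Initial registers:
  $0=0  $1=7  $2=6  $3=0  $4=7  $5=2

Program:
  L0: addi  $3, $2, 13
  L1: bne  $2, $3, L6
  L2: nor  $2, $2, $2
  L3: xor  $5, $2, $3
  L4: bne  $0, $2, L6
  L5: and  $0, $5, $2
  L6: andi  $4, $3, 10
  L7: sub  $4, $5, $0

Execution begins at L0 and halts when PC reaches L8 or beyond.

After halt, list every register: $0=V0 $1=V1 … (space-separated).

$0=0 $1=7 $2=65529 $3=19 $4=2 $5=2

PC=0  addi  $3, $2, 13       | $0=0 $1=7 $2=6 $3=19 $4=7 $5=2
PC=1  bne  $2, $3, L6        | $0=0 $1=7 $2=6 $3=19 $4=7 $5=2  [TAKEN]
PC=2  nor  $2, $2, $2        | $0=0 $1=7 $2=65529 $3=19 $4=7 $5=2
PC=6  andi  $4, $3, 10       | $0=0 $1=7 $2=65529 $3=19 $4=2 $5=2
PC=7  sub  $4, $5, $0        | $0=0 $1=7 $2=65529 $3=19 $4=2 $5=2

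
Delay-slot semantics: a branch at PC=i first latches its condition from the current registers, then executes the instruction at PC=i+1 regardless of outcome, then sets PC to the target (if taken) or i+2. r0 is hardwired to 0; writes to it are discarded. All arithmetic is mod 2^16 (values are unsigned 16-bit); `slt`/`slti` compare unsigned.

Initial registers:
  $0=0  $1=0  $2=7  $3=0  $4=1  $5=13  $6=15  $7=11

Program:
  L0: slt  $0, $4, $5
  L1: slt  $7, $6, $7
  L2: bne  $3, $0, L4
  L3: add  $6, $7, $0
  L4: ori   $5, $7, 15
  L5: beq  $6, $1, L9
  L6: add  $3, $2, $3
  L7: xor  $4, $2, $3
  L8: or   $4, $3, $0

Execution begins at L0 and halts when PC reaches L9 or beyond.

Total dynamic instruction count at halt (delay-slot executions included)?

PC=0  slt  $0, $4, $5        | $0=0 $1=0 $2=7 $3=0 $4=1 $5=13 $6=15 $7=11
PC=1  slt  $7, $6, $7        | $0=0 $1=0 $2=7 $3=0 $4=1 $5=13 $6=15 $7=0
PC=2  bne  $3, $0, L4        | $0=0 $1=0 $2=7 $3=0 $4=1 $5=13 $6=15 $7=0  [not taken]
PC=3  add  $6, $7, $0        | $0=0 $1=0 $2=7 $3=0 $4=1 $5=13 $6=0 $7=0
PC=4  ori   $5, $7, 15       | $0=0 $1=0 $2=7 $3=0 $4=1 $5=15 $6=0 $7=0
PC=5  beq  $6, $1, L9        | $0=0 $1=0 $2=7 $3=0 $4=1 $5=15 $6=0 $7=0  [TAKEN]
PC=6  add  $3, $2, $3        | $0=0 $1=0 $2=7 $3=7 $4=1 $5=15 $6=0 $7=0

7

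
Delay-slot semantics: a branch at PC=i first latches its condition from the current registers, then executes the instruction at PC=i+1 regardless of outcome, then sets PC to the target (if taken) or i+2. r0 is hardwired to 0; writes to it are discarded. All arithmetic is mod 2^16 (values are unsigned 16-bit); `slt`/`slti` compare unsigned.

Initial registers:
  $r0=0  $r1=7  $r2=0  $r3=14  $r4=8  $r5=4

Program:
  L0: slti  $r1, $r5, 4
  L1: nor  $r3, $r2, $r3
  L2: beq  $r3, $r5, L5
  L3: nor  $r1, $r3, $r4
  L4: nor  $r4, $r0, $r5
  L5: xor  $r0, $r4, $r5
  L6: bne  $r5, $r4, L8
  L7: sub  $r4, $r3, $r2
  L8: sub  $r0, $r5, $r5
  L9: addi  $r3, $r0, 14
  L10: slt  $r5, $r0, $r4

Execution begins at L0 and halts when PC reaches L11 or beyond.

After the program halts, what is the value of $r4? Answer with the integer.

65521

[0] slti  $r1, $r5, 4  →  {$r0:0, $r1:0, $r2:0, $r3:14, $r4:8, $r5:4}
[1] nor  $r3, $r2, $r3  →  {$r0:0, $r1:0, $r2:0, $r3:65521, $r4:8, $r5:4}
[2] beq  $r3, $r5, L5  →  {$r0:0, $r1:0, $r2:0, $r3:65521, $r4:8, $r5:4}  ⟨branch fallthrough⟩
[3] nor  $r1, $r3, $r4  →  {$r0:0, $r1:6, $r2:0, $r3:65521, $r4:8, $r5:4}
[4] nor  $r4, $r0, $r5  →  {$r0:0, $r1:6, $r2:0, $r3:65521, $r4:65531, $r5:4}
[5] xor  $r0, $r4, $r5  →  {$r0:0, $r1:6, $r2:0, $r3:65521, $r4:65531, $r5:4}
[6] bne  $r5, $r4, L8  →  {$r0:0, $r1:6, $r2:0, $r3:65521, $r4:65531, $r5:4}  ⟨branch taken⟩
[7] sub  $r4, $r3, $r2  →  {$r0:0, $r1:6, $r2:0, $r3:65521, $r4:65521, $r5:4}
[8] sub  $r0, $r5, $r5  →  {$r0:0, $r1:6, $r2:0, $r3:65521, $r4:65521, $r5:4}
[9] addi  $r3, $r0, 14  →  {$r0:0, $r1:6, $r2:0, $r3:14, $r4:65521, $r5:4}
[10] slt  $r5, $r0, $r4  →  {$r0:0, $r1:6, $r2:0, $r3:14, $r4:65521, $r5:1}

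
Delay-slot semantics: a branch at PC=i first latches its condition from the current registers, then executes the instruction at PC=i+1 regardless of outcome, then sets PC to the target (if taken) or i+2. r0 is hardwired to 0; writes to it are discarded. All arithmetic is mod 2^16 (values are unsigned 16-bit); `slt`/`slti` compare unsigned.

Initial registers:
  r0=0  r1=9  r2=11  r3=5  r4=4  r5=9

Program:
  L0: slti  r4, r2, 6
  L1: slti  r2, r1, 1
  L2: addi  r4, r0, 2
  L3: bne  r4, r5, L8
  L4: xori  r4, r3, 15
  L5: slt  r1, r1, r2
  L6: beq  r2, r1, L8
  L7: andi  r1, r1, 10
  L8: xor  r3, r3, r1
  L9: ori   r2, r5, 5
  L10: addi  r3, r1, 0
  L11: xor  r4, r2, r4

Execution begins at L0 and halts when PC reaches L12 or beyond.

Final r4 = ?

#0 slti  r4, r2, 6 ; 0/9/11/5/0/9
#1 slti  r2, r1, 1 ; 0/9/0/5/0/9
#2 addi  r4, r0, 2 ; 0/9/0/5/2/9
#3 bne  r4, r5, L8 ; 0/9/0/5/2/9 ; →target
#4 xori  r4, r3, 15 ; 0/9/0/5/10/9
#8 xor  r3, r3, r1 ; 0/9/0/12/10/9
#9 ori   r2, r5, 5 ; 0/9/13/12/10/9
#10 addi  r3, r1, 0 ; 0/9/13/9/10/9
#11 xor  r4, r2, r4 ; 0/9/13/9/7/9

7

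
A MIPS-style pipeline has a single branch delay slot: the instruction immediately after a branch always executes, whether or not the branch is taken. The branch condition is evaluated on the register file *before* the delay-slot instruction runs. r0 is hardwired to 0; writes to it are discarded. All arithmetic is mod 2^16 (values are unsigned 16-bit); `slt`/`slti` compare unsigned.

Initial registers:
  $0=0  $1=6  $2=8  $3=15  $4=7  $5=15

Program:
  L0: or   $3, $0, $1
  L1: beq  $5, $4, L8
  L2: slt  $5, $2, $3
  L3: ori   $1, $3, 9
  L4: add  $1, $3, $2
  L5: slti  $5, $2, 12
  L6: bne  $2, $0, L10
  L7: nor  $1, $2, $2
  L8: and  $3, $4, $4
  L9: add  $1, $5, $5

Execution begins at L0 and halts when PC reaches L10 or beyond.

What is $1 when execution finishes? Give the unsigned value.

PC=0  or   $3, $0, $1        | $0=0 $1=6 $2=8 $3=6 $4=7 $5=15
PC=1  beq  $5, $4, L8        | $0=0 $1=6 $2=8 $3=6 $4=7 $5=15  [not taken]
PC=2  slt  $5, $2, $3        | $0=0 $1=6 $2=8 $3=6 $4=7 $5=0
PC=3  ori   $1, $3, 9        | $0=0 $1=15 $2=8 $3=6 $4=7 $5=0
PC=4  add  $1, $3, $2        | $0=0 $1=14 $2=8 $3=6 $4=7 $5=0
PC=5  slti  $5, $2, 12       | $0=0 $1=14 $2=8 $3=6 $4=7 $5=1
PC=6  bne  $2, $0, L10       | $0=0 $1=14 $2=8 $3=6 $4=7 $5=1  [TAKEN]
PC=7  nor  $1, $2, $2        | $0=0 $1=65527 $2=8 $3=6 $4=7 $5=1

65527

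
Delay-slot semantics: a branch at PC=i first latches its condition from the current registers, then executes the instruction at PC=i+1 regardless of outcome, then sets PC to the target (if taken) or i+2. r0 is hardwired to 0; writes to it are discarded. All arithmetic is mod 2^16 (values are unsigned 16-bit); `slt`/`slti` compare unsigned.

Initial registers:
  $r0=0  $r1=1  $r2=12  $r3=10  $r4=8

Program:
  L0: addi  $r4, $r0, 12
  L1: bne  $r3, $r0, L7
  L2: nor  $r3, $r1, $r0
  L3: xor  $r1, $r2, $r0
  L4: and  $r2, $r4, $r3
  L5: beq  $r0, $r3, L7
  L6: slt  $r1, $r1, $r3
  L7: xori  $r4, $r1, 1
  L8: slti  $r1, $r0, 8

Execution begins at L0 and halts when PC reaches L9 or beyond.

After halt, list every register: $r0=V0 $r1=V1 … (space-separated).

PC=0  addi  $r4, $r0, 12     | $r0=0 $r1=1 $r2=12 $r3=10 $r4=12
PC=1  bne  $r3, $r0, L7      | $r0=0 $r1=1 $r2=12 $r3=10 $r4=12  [TAKEN]
PC=2  nor  $r3, $r1, $r0     | $r0=0 $r1=1 $r2=12 $r3=65534 $r4=12
PC=7  xori  $r4, $r1, 1      | $r0=0 $r1=1 $r2=12 $r3=65534 $r4=0
PC=8  slti  $r1, $r0, 8      | $r0=0 $r1=1 $r2=12 $r3=65534 $r4=0

$r0=0 $r1=1 $r2=12 $r3=65534 $r4=0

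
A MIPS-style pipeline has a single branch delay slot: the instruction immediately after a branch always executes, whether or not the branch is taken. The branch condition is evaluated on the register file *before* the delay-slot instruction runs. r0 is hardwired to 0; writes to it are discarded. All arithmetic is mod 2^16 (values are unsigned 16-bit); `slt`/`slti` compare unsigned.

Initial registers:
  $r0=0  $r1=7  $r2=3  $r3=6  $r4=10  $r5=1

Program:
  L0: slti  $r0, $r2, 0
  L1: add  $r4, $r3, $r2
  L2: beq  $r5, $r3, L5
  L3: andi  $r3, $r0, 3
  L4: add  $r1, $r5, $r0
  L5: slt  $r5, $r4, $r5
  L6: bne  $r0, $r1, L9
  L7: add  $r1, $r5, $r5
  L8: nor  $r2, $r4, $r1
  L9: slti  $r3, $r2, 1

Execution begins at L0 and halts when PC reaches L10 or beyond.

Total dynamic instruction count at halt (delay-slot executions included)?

9

PC=0  slti  $r0, $r2, 0      | $r0=0 $r1=7 $r2=3 $r3=6 $r4=10 $r5=1
PC=1  add  $r4, $r3, $r2     | $r0=0 $r1=7 $r2=3 $r3=6 $r4=9 $r5=1
PC=2  beq  $r5, $r3, L5      | $r0=0 $r1=7 $r2=3 $r3=6 $r4=9 $r5=1  [not taken]
PC=3  andi  $r3, $r0, 3      | $r0=0 $r1=7 $r2=3 $r3=0 $r4=9 $r5=1
PC=4  add  $r1, $r5, $r0     | $r0=0 $r1=1 $r2=3 $r3=0 $r4=9 $r5=1
PC=5  slt  $r5, $r4, $r5     | $r0=0 $r1=1 $r2=3 $r3=0 $r4=9 $r5=0
PC=6  bne  $r0, $r1, L9      | $r0=0 $r1=1 $r2=3 $r3=0 $r4=9 $r5=0  [TAKEN]
PC=7  add  $r1, $r5, $r5     | $r0=0 $r1=0 $r2=3 $r3=0 $r4=9 $r5=0
PC=9  slti  $r3, $r2, 1      | $r0=0 $r1=0 $r2=3 $r3=0 $r4=9 $r5=0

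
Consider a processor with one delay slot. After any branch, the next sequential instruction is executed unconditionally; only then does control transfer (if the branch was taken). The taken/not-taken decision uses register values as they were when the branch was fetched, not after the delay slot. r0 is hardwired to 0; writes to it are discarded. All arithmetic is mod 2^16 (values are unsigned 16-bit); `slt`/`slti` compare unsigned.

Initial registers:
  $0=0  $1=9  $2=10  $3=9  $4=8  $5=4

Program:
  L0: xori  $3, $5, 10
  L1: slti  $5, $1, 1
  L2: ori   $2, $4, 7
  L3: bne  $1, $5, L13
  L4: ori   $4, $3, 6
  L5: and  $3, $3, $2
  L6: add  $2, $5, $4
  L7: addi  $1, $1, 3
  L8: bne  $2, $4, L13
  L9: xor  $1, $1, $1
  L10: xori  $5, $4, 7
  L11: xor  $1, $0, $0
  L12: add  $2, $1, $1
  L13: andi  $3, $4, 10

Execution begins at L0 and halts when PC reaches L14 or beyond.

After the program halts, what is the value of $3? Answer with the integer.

10

  step pc=0: xori  $3, $5, 10  regs=(0,9,10,14,8,4)
  step pc=1: slti  $5, $1, 1  regs=(0,9,10,14,8,0)
  step pc=2: ori   $2, $4, 7  regs=(0,9,15,14,8,0)
  step pc=3: bne  $1, $5, L13  cond=T  regs=(0,9,15,14,8,0)
  step pc=4: ori   $4, $3, 6  regs=(0,9,15,14,14,0)
  step pc=13: andi  $3, $4, 10  regs=(0,9,15,10,14,0)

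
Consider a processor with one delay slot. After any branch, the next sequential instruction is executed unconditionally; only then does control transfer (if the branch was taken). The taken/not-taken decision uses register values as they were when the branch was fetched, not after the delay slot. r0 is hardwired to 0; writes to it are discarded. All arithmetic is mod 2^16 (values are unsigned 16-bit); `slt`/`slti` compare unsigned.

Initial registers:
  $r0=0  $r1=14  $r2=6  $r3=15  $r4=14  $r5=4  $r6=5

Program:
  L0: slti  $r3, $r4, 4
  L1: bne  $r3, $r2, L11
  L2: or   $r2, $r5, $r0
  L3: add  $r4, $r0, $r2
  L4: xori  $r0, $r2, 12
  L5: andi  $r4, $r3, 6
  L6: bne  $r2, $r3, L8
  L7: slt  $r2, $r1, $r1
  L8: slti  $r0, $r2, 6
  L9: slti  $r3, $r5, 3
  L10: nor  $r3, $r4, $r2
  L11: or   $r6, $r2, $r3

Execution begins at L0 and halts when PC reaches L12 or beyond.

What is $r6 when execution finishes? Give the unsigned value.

4

  step pc=0: slti  $r3, $r4, 4  regs=(0,14,6,0,14,4,5)
  step pc=1: bne  $r3, $r2, L11  cond=T  regs=(0,14,6,0,14,4,5)
  step pc=2: or   $r2, $r5, $r0  regs=(0,14,4,0,14,4,5)
  step pc=11: or   $r6, $r2, $r3  regs=(0,14,4,0,14,4,4)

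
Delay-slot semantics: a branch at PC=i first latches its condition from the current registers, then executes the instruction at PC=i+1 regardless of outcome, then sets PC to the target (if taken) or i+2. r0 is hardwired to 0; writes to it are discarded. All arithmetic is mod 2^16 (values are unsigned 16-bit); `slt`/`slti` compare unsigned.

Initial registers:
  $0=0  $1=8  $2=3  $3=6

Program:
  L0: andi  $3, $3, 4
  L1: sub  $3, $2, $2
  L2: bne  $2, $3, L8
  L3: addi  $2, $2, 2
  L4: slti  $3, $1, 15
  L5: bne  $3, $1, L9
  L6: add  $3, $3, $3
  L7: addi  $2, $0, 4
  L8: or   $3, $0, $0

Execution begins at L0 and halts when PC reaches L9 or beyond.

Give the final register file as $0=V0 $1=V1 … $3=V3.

$0=0 $1=8 $2=5 $3=0

[0] andi  $3, $3, 4  →  {$0:0, $1:8, $2:3, $3:4}
[1] sub  $3, $2, $2  →  {$0:0, $1:8, $2:3, $3:0}
[2] bne  $2, $3, L8  →  {$0:0, $1:8, $2:3, $3:0}  ⟨branch taken⟩
[3] addi  $2, $2, 2  →  {$0:0, $1:8, $2:5, $3:0}
[8] or   $3, $0, $0  →  {$0:0, $1:8, $2:5, $3:0}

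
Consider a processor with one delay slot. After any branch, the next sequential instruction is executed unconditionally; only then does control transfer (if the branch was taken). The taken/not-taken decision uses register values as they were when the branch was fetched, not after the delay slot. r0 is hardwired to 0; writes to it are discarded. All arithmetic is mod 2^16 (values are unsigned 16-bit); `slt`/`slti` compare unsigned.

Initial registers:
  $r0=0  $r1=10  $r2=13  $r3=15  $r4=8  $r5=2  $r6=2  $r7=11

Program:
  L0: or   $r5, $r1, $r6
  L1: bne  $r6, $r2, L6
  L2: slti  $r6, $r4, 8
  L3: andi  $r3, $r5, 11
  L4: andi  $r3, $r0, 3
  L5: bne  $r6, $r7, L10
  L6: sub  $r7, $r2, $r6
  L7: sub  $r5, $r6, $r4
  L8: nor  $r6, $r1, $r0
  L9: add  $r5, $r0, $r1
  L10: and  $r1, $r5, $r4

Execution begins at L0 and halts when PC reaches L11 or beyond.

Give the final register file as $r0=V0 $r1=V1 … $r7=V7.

$r0=0 $r1=8 $r2=13 $r3=15 $r4=8 $r5=10 $r6=65525 $r7=13

[0] or   $r5, $r1, $r6  →  {$r0:0, $r1:10, $r2:13, $r3:15, $r4:8, $r5:10, $r6:2, $r7:11}
[1] bne  $r6, $r2, L6  →  {$r0:0, $r1:10, $r2:13, $r3:15, $r4:8, $r5:10, $r6:2, $r7:11}  ⟨branch taken⟩
[2] slti  $r6, $r4, 8  →  {$r0:0, $r1:10, $r2:13, $r3:15, $r4:8, $r5:10, $r6:0, $r7:11}
[6] sub  $r7, $r2, $r6  →  {$r0:0, $r1:10, $r2:13, $r3:15, $r4:8, $r5:10, $r6:0, $r7:13}
[7] sub  $r5, $r6, $r4  →  {$r0:0, $r1:10, $r2:13, $r3:15, $r4:8, $r5:65528, $r6:0, $r7:13}
[8] nor  $r6, $r1, $r0  →  {$r0:0, $r1:10, $r2:13, $r3:15, $r4:8, $r5:65528, $r6:65525, $r7:13}
[9] add  $r5, $r0, $r1  →  {$r0:0, $r1:10, $r2:13, $r3:15, $r4:8, $r5:10, $r6:65525, $r7:13}
[10] and  $r1, $r5, $r4  →  {$r0:0, $r1:8, $r2:13, $r3:15, $r4:8, $r5:10, $r6:65525, $r7:13}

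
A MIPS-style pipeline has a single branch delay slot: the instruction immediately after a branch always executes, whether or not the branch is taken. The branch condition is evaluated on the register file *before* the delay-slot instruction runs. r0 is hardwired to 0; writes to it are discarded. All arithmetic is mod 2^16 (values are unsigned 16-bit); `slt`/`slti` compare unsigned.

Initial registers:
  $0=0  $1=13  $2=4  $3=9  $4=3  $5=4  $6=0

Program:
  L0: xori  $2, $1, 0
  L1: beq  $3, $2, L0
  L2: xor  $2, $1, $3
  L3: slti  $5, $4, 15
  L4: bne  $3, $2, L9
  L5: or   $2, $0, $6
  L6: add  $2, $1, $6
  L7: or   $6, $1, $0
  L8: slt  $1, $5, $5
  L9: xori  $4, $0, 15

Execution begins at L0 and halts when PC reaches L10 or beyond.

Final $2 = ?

0

  step pc=0: xori  $2, $1, 0  regs=(0,13,13,9,3,4,0)
  step pc=1: beq  $3, $2, L0  cond=F  regs=(0,13,13,9,3,4,0)
  step pc=2: xor  $2, $1, $3  regs=(0,13,4,9,3,4,0)
  step pc=3: slti  $5, $4, 15  regs=(0,13,4,9,3,1,0)
  step pc=4: bne  $3, $2, L9  cond=T  regs=(0,13,4,9,3,1,0)
  step pc=5: or   $2, $0, $6  regs=(0,13,0,9,3,1,0)
  step pc=9: xori  $4, $0, 15  regs=(0,13,0,9,15,1,0)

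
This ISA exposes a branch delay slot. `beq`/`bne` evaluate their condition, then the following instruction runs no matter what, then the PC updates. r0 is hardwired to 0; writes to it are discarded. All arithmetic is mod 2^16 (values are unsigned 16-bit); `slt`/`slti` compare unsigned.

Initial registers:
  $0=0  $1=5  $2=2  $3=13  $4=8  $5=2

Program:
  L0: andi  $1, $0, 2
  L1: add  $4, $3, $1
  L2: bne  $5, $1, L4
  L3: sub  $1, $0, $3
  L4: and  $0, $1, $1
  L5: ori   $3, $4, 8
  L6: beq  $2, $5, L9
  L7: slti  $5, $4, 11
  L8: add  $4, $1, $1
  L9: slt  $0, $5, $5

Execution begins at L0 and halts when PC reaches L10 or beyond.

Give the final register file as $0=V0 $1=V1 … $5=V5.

  step pc=0: andi  $1, $0, 2  regs=(0,0,2,13,8,2)
  step pc=1: add  $4, $3, $1  regs=(0,0,2,13,13,2)
  step pc=2: bne  $5, $1, L4  cond=T  regs=(0,0,2,13,13,2)
  step pc=3: sub  $1, $0, $3  regs=(0,65523,2,13,13,2)
  step pc=4: and  $0, $1, $1  regs=(0,65523,2,13,13,2)
  step pc=5: ori   $3, $4, 8  regs=(0,65523,2,13,13,2)
  step pc=6: beq  $2, $5, L9  cond=T  regs=(0,65523,2,13,13,2)
  step pc=7: slti  $5, $4, 11  regs=(0,65523,2,13,13,0)
  step pc=9: slt  $0, $5, $5  regs=(0,65523,2,13,13,0)

$0=0 $1=65523 $2=2 $3=13 $4=13 $5=0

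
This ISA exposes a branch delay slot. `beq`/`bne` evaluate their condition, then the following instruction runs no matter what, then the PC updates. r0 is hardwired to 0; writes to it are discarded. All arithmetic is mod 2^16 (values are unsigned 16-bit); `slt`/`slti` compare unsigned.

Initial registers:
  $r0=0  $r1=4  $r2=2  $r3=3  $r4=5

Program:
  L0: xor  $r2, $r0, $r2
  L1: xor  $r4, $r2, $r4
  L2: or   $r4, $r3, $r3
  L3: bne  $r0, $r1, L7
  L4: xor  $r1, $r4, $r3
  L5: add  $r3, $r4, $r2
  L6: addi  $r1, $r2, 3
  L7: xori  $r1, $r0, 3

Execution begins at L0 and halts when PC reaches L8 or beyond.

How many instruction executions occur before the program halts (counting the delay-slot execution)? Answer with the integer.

PC=0  xor  $r2, $r0, $r2     | $r0=0 $r1=4 $r2=2 $r3=3 $r4=5
PC=1  xor  $r4, $r2, $r4     | $r0=0 $r1=4 $r2=2 $r3=3 $r4=7
PC=2  or   $r4, $r3, $r3     | $r0=0 $r1=4 $r2=2 $r3=3 $r4=3
PC=3  bne  $r0, $r1, L7      | $r0=0 $r1=4 $r2=2 $r3=3 $r4=3  [TAKEN]
PC=4  xor  $r1, $r4, $r3     | $r0=0 $r1=0 $r2=2 $r3=3 $r4=3
PC=7  xori  $r1, $r0, 3      | $r0=0 $r1=3 $r2=2 $r3=3 $r4=3

6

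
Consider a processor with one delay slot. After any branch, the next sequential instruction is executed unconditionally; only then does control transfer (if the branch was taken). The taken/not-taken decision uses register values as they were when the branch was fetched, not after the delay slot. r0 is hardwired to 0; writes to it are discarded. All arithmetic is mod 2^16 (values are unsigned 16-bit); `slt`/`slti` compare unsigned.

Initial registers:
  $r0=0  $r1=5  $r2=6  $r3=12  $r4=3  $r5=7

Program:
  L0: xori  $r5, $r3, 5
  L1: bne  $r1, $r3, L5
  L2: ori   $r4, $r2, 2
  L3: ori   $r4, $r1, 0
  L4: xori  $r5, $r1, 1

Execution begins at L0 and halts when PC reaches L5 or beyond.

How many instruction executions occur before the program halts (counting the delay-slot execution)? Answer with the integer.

3

#0 xori  $r5, $r3, 5 ; 0/5/6/12/3/9
#1 bne  $r1, $r3, L5 ; 0/5/6/12/3/9 ; →target
#2 ori   $r4, $r2, 2 ; 0/5/6/12/6/9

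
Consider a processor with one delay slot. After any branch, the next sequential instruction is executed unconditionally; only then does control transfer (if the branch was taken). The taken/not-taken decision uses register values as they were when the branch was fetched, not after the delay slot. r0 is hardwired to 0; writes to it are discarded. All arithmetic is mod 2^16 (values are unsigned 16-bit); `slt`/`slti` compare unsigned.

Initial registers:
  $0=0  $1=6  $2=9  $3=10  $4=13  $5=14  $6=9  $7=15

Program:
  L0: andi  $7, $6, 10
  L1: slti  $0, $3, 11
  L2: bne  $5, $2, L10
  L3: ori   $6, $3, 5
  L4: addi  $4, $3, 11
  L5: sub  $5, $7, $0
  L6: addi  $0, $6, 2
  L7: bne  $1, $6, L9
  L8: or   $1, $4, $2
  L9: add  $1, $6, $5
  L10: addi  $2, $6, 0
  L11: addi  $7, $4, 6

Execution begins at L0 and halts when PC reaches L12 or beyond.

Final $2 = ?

PC=0  andi  $7, $6, 10       | $0=0 $1=6 $2=9 $3=10 $4=13 $5=14 $6=9 $7=8
PC=1  slti  $0, $3, 11       | $0=0 $1=6 $2=9 $3=10 $4=13 $5=14 $6=9 $7=8
PC=2  bne  $5, $2, L10       | $0=0 $1=6 $2=9 $3=10 $4=13 $5=14 $6=9 $7=8  [TAKEN]
PC=3  ori   $6, $3, 5        | $0=0 $1=6 $2=9 $3=10 $4=13 $5=14 $6=15 $7=8
PC=10 addi  $2, $6, 0        | $0=0 $1=6 $2=15 $3=10 $4=13 $5=14 $6=15 $7=8
PC=11 addi  $7, $4, 6        | $0=0 $1=6 $2=15 $3=10 $4=13 $5=14 $6=15 $7=19

15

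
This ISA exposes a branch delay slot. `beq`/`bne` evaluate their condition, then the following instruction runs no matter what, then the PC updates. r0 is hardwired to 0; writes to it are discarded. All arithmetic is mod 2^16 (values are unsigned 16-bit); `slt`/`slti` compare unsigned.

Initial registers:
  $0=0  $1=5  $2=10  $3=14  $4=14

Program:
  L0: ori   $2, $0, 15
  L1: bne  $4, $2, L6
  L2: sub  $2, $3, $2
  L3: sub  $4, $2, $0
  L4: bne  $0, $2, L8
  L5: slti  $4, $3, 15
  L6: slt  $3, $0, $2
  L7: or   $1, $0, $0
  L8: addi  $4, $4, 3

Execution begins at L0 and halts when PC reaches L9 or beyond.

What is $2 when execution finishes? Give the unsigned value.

65535

PC=0  ori   $2, $0, 15       | $0=0 $1=5 $2=15 $3=14 $4=14
PC=1  bne  $4, $2, L6        | $0=0 $1=5 $2=15 $3=14 $4=14  [TAKEN]
PC=2  sub  $2, $3, $2        | $0=0 $1=5 $2=65535 $3=14 $4=14
PC=6  slt  $3, $0, $2        | $0=0 $1=5 $2=65535 $3=1 $4=14
PC=7  or   $1, $0, $0        | $0=0 $1=0 $2=65535 $3=1 $4=14
PC=8  addi  $4, $4, 3        | $0=0 $1=0 $2=65535 $3=1 $4=17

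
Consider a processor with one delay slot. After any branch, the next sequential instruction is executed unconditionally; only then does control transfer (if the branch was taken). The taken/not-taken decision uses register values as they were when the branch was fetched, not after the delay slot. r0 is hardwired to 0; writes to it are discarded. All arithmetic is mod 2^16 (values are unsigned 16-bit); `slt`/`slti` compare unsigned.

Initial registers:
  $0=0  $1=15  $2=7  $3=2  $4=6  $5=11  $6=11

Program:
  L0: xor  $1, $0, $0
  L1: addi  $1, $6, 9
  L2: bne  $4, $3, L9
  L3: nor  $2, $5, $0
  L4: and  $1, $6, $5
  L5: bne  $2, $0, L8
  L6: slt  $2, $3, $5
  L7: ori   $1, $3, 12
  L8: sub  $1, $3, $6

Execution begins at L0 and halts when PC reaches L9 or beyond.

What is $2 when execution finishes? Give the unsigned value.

65524

#0 xor  $1, $0, $0 ; 0/0/7/2/6/11/11
#1 addi  $1, $6, 9 ; 0/20/7/2/6/11/11
#2 bne  $4, $3, L9 ; 0/20/7/2/6/11/11 ; →target
#3 nor  $2, $5, $0 ; 0/20/65524/2/6/11/11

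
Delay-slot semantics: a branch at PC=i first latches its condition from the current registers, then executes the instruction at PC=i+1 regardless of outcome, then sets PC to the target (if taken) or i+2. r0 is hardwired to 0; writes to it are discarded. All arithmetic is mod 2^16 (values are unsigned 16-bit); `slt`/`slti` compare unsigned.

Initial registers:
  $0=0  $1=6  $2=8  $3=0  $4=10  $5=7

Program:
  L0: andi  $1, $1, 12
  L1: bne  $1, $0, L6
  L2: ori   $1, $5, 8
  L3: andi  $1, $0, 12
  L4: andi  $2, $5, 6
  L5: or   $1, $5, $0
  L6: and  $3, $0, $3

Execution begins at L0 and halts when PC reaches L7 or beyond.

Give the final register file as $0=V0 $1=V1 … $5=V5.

$0=0 $1=15 $2=8 $3=0 $4=10 $5=7

PC=0  andi  $1, $1, 12       | $0=0 $1=4 $2=8 $3=0 $4=10 $5=7
PC=1  bne  $1, $0, L6        | $0=0 $1=4 $2=8 $3=0 $4=10 $5=7  [TAKEN]
PC=2  ori   $1, $5, 8        | $0=0 $1=15 $2=8 $3=0 $4=10 $5=7
PC=6  and  $3, $0, $3        | $0=0 $1=15 $2=8 $3=0 $4=10 $5=7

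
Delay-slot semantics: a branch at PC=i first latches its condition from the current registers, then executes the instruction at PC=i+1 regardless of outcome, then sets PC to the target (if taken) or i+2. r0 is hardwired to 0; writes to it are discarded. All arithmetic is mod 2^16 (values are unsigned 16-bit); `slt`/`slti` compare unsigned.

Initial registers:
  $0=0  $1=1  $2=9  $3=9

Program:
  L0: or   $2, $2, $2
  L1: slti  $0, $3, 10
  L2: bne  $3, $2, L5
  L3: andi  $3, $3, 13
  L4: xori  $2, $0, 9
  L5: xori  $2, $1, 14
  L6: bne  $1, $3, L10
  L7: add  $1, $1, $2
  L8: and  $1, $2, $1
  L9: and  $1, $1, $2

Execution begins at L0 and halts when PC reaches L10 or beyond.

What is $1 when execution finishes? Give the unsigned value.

16

  step pc=0: or   $2, $2, $2  regs=(0,1,9,9)
  step pc=1: slti  $0, $3, 10  regs=(0,1,9,9)
  step pc=2: bne  $3, $2, L5  cond=F  regs=(0,1,9,9)
  step pc=3: andi  $3, $3, 13  regs=(0,1,9,9)
  step pc=4: xori  $2, $0, 9  regs=(0,1,9,9)
  step pc=5: xori  $2, $1, 14  regs=(0,1,15,9)
  step pc=6: bne  $1, $3, L10  cond=T  regs=(0,1,15,9)
  step pc=7: add  $1, $1, $2  regs=(0,16,15,9)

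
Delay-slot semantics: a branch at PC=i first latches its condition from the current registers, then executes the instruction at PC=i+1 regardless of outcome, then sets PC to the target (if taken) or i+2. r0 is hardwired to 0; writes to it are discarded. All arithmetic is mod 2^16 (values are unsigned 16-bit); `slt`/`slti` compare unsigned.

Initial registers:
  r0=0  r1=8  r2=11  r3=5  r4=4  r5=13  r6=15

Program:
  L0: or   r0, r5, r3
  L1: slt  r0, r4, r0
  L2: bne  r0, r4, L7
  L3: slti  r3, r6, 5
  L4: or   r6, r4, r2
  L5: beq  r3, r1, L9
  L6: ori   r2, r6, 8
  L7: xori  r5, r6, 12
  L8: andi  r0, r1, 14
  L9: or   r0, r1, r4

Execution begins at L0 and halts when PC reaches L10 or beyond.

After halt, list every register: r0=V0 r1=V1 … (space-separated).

r0=0 r1=8 r2=11 r3=0 r4=4 r5=3 r6=15

#0 or   r0, r5, r3 ; 0/8/11/5/4/13/15
#1 slt  r0, r4, r0 ; 0/8/11/5/4/13/15
#2 bne  r0, r4, L7 ; 0/8/11/5/4/13/15 ; →target
#3 slti  r3, r6, 5 ; 0/8/11/0/4/13/15
#7 xori  r5, r6, 12 ; 0/8/11/0/4/3/15
#8 andi  r0, r1, 14 ; 0/8/11/0/4/3/15
#9 or   r0, r1, r4 ; 0/8/11/0/4/3/15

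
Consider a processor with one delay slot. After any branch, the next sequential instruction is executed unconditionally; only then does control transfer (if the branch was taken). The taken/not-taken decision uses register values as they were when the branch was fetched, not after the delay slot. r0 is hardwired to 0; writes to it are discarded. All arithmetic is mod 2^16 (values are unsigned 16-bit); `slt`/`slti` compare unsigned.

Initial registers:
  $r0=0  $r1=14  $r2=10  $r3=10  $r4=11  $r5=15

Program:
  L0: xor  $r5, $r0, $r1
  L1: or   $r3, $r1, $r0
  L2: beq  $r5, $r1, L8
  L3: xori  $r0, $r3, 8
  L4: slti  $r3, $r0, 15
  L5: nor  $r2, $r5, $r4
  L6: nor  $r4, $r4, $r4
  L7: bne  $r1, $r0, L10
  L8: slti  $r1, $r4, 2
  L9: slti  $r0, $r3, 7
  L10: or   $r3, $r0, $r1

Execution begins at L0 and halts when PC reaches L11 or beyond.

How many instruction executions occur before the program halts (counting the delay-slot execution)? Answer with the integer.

7

  step pc=0: xor  $r5, $r0, $r1  regs=(0,14,10,10,11,14)
  step pc=1: or   $r3, $r1, $r0  regs=(0,14,10,14,11,14)
  step pc=2: beq  $r5, $r1, L8  cond=T  regs=(0,14,10,14,11,14)
  step pc=3: xori  $r0, $r3, 8  regs=(0,14,10,14,11,14)
  step pc=8: slti  $r1, $r4, 2  regs=(0,0,10,14,11,14)
  step pc=9: slti  $r0, $r3, 7  regs=(0,0,10,14,11,14)
  step pc=10: or   $r3, $r0, $r1  regs=(0,0,10,0,11,14)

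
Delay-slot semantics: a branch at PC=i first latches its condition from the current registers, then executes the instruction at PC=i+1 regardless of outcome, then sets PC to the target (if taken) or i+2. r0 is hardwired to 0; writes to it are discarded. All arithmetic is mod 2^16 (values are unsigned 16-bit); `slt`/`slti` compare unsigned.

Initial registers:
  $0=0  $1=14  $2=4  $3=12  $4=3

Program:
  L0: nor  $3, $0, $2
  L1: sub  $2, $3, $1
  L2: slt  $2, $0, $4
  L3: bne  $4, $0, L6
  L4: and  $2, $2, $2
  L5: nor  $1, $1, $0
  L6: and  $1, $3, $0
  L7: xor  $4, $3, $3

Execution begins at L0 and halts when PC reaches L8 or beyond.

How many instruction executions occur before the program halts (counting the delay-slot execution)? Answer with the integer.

7

#0 nor  $3, $0, $2 ; 0/14/4/65531/3
#1 sub  $2, $3, $1 ; 0/14/65517/65531/3
#2 slt  $2, $0, $4 ; 0/14/1/65531/3
#3 bne  $4, $0, L6 ; 0/14/1/65531/3 ; →target
#4 and  $2, $2, $2 ; 0/14/1/65531/3
#6 and  $1, $3, $0 ; 0/0/1/65531/3
#7 xor  $4, $3, $3 ; 0/0/1/65531/0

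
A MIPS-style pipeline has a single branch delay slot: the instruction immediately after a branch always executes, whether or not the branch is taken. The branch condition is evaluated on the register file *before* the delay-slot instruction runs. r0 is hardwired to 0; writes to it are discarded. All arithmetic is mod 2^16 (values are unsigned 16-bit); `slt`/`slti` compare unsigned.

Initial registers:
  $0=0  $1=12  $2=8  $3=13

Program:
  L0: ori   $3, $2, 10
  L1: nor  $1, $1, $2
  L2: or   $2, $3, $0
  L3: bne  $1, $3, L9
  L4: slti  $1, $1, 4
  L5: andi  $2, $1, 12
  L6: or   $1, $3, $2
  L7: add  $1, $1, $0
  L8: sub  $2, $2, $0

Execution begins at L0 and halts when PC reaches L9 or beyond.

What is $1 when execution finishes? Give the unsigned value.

PC=0  ori   $3, $2, 10       | $0=0 $1=12 $2=8 $3=10
PC=1  nor  $1, $1, $2        | $0=0 $1=65523 $2=8 $3=10
PC=2  or   $2, $3, $0        | $0=0 $1=65523 $2=10 $3=10
PC=3  bne  $1, $3, L9        | $0=0 $1=65523 $2=10 $3=10  [TAKEN]
PC=4  slti  $1, $1, 4        | $0=0 $1=0 $2=10 $3=10

0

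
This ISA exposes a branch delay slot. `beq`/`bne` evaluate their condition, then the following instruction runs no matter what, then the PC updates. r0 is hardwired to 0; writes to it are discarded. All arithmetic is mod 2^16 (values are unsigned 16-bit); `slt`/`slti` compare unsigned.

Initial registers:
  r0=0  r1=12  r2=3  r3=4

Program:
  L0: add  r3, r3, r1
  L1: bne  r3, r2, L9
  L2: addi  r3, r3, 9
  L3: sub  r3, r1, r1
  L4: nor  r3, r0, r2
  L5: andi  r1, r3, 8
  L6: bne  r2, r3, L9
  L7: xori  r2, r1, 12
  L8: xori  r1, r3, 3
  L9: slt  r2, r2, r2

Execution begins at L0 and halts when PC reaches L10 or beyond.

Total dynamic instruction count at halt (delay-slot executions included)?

#0 add  r3, r3, r1 ; 0/12/3/16
#1 bne  r3, r2, L9 ; 0/12/3/16 ; →target
#2 addi  r3, r3, 9 ; 0/12/3/25
#9 slt  r2, r2, r2 ; 0/12/0/25

4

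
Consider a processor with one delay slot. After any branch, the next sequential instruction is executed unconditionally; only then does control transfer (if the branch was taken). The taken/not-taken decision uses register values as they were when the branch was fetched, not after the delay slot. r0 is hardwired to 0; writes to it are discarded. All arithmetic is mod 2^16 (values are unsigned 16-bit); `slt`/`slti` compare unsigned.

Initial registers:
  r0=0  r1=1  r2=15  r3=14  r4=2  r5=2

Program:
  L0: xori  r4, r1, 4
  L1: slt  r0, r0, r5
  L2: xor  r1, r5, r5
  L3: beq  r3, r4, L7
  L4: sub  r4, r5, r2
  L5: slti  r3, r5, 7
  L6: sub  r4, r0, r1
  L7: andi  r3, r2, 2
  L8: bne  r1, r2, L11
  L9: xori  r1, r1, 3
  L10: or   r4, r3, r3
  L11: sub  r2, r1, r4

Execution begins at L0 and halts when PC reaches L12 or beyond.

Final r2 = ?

PC=0  xori  r4, r1, 4        | r0=0 r1=1 r2=15 r3=14 r4=5 r5=2
PC=1  slt  r0, r0, r5        | r0=0 r1=1 r2=15 r3=14 r4=5 r5=2
PC=2  xor  r1, r5, r5        | r0=0 r1=0 r2=15 r3=14 r4=5 r5=2
PC=3  beq  r3, r4, L7        | r0=0 r1=0 r2=15 r3=14 r4=5 r5=2  [not taken]
PC=4  sub  r4, r5, r2        | r0=0 r1=0 r2=15 r3=14 r4=65523 r5=2
PC=5  slti  r3, r5, 7        | r0=0 r1=0 r2=15 r3=1 r4=65523 r5=2
PC=6  sub  r4, r0, r1        | r0=0 r1=0 r2=15 r3=1 r4=0 r5=2
PC=7  andi  r3, r2, 2        | r0=0 r1=0 r2=15 r3=2 r4=0 r5=2
PC=8  bne  r1, r2, L11       | r0=0 r1=0 r2=15 r3=2 r4=0 r5=2  [TAKEN]
PC=9  xori  r1, r1, 3        | r0=0 r1=3 r2=15 r3=2 r4=0 r5=2
PC=11 sub  r2, r1, r4        | r0=0 r1=3 r2=3 r3=2 r4=0 r5=2

3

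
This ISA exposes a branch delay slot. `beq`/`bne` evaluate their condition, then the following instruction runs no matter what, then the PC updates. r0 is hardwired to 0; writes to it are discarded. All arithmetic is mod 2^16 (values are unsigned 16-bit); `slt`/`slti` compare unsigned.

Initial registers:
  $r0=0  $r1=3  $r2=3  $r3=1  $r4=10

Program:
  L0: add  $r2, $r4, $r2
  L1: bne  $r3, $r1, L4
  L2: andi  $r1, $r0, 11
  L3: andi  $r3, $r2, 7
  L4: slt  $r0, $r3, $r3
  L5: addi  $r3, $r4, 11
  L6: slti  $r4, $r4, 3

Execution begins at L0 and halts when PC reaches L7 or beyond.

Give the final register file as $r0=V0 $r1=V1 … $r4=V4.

#0 add  $r2, $r4, $r2 ; 0/3/13/1/10
#1 bne  $r3, $r1, L4 ; 0/3/13/1/10 ; →target
#2 andi  $r1, $r0, 11 ; 0/0/13/1/10
#4 slt  $r0, $r3, $r3 ; 0/0/13/1/10
#5 addi  $r3, $r4, 11 ; 0/0/13/21/10
#6 slti  $r4, $r4, 3 ; 0/0/13/21/0

$r0=0 $r1=0 $r2=13 $r3=21 $r4=0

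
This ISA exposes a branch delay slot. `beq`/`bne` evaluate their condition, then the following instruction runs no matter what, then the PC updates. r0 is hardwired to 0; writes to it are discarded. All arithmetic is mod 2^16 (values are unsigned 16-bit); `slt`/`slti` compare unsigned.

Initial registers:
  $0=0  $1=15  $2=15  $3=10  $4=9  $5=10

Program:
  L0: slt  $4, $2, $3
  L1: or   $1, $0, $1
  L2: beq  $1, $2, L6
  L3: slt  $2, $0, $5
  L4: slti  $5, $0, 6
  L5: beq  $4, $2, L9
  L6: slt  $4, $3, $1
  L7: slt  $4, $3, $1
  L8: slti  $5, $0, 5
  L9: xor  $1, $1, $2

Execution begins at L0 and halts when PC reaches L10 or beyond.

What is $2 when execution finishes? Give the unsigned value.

PC=0  slt  $4, $2, $3        | $0=0 $1=15 $2=15 $3=10 $4=0 $5=10
PC=1  or   $1, $0, $1        | $0=0 $1=15 $2=15 $3=10 $4=0 $5=10
PC=2  beq  $1, $2, L6        | $0=0 $1=15 $2=15 $3=10 $4=0 $5=10  [TAKEN]
PC=3  slt  $2, $0, $5        | $0=0 $1=15 $2=1 $3=10 $4=0 $5=10
PC=6  slt  $4, $3, $1        | $0=0 $1=15 $2=1 $3=10 $4=1 $5=10
PC=7  slt  $4, $3, $1        | $0=0 $1=15 $2=1 $3=10 $4=1 $5=10
PC=8  slti  $5, $0, 5        | $0=0 $1=15 $2=1 $3=10 $4=1 $5=1
PC=9  xor  $1, $1, $2        | $0=0 $1=14 $2=1 $3=10 $4=1 $5=1

1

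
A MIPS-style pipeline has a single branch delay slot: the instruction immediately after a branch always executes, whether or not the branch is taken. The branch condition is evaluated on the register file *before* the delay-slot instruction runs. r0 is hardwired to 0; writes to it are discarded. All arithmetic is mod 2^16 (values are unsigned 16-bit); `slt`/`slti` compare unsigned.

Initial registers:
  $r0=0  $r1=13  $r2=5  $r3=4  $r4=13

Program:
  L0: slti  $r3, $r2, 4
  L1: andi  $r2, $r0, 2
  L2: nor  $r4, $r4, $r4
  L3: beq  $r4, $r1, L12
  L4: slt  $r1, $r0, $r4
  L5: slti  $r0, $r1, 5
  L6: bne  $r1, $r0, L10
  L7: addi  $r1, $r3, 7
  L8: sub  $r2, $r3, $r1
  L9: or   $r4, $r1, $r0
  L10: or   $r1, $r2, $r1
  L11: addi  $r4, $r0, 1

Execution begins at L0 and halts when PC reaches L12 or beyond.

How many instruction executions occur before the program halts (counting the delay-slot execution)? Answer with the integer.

#0 slti  $r3, $r2, 4 ; 0/13/5/0/13
#1 andi  $r2, $r0, 2 ; 0/13/0/0/13
#2 nor  $r4, $r4, $r4 ; 0/13/0/0/65522
#3 beq  $r4, $r1, L12 ; 0/13/0/0/65522 ; →fallthru
#4 slt  $r1, $r0, $r4 ; 0/1/0/0/65522
#5 slti  $r0, $r1, 5 ; 0/1/0/0/65522
#6 bne  $r1, $r0, L10 ; 0/1/0/0/65522 ; →target
#7 addi  $r1, $r3, 7 ; 0/7/0/0/65522
#10 or   $r1, $r2, $r1 ; 0/7/0/0/65522
#11 addi  $r4, $r0, 1 ; 0/7/0/0/1

10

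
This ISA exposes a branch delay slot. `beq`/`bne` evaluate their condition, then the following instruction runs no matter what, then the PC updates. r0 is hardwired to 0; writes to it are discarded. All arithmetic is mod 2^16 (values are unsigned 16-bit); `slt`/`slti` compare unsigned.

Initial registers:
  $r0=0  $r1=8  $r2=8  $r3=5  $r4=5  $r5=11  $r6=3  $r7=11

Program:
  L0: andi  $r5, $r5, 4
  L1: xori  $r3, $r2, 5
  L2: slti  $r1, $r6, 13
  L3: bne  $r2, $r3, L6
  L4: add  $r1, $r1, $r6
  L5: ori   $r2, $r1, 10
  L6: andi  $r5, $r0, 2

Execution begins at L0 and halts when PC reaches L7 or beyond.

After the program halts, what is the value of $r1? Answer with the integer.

4

[0] andi  $r5, $r5, 4  →  {$r0:0, $r1:8, $r2:8, $r3:5, $r4:5, $r5:0, $r6:3, $r7:11}
[1] xori  $r3, $r2, 5  →  {$r0:0, $r1:8, $r2:8, $r3:13, $r4:5, $r5:0, $r6:3, $r7:11}
[2] slti  $r1, $r6, 13  →  {$r0:0, $r1:1, $r2:8, $r3:13, $r4:5, $r5:0, $r6:3, $r7:11}
[3] bne  $r2, $r3, L6  →  {$r0:0, $r1:1, $r2:8, $r3:13, $r4:5, $r5:0, $r6:3, $r7:11}  ⟨branch taken⟩
[4] add  $r1, $r1, $r6  →  {$r0:0, $r1:4, $r2:8, $r3:13, $r4:5, $r5:0, $r6:3, $r7:11}
[6] andi  $r5, $r0, 2  →  {$r0:0, $r1:4, $r2:8, $r3:13, $r4:5, $r5:0, $r6:3, $r7:11}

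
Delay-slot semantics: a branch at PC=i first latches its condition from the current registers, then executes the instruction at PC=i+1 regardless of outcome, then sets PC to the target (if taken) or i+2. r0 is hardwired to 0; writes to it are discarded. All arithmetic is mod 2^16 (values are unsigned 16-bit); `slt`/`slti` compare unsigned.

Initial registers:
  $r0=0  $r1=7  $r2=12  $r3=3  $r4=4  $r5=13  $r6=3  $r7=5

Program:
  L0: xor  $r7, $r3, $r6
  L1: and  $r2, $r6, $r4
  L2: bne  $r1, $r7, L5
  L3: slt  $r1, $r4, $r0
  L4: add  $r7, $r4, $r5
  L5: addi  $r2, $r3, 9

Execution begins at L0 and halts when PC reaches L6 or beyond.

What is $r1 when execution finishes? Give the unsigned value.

0

#0 xor  $r7, $r3, $r6 ; 0/7/12/3/4/13/3/0
#1 and  $r2, $r6, $r4 ; 0/7/0/3/4/13/3/0
#2 bne  $r1, $r7, L5 ; 0/7/0/3/4/13/3/0 ; →target
#3 slt  $r1, $r4, $r0 ; 0/0/0/3/4/13/3/0
#5 addi  $r2, $r3, 9 ; 0/0/12/3/4/13/3/0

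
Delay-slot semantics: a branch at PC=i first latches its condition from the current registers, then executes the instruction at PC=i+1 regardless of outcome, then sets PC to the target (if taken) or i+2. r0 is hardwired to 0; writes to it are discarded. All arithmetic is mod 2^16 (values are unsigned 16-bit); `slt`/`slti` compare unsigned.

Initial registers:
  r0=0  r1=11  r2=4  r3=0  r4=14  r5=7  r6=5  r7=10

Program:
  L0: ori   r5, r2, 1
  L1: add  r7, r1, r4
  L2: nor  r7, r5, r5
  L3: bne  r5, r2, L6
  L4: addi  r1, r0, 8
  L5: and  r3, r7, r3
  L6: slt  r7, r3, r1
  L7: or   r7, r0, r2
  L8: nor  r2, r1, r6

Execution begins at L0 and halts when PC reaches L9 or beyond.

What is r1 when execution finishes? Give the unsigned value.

8

#0 ori   r5, r2, 1 ; 0/11/4/0/14/5/5/10
#1 add  r7, r1, r4 ; 0/11/4/0/14/5/5/25
#2 nor  r7, r5, r5 ; 0/11/4/0/14/5/5/65530
#3 bne  r5, r2, L6 ; 0/11/4/0/14/5/5/65530 ; →target
#4 addi  r1, r0, 8 ; 0/8/4/0/14/5/5/65530
#6 slt  r7, r3, r1 ; 0/8/4/0/14/5/5/1
#7 or   r7, r0, r2 ; 0/8/4/0/14/5/5/4
#8 nor  r2, r1, r6 ; 0/8/65522/0/14/5/5/4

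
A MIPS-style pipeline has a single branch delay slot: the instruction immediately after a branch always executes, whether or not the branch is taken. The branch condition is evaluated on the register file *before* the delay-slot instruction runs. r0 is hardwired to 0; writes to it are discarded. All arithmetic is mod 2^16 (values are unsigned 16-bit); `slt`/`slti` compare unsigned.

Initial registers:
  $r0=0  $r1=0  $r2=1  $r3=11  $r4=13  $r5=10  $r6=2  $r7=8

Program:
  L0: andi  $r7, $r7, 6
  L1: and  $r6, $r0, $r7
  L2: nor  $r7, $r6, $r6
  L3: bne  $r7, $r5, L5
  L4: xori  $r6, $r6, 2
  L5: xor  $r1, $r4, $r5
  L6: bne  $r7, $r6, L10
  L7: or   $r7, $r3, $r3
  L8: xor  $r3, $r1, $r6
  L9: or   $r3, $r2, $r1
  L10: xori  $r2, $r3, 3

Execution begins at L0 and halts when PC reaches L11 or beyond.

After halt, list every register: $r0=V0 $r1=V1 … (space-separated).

$r0=0 $r1=7 $r2=8 $r3=11 $r4=13 $r5=10 $r6=2 $r7=11

  step pc=0: andi  $r7, $r7, 6  regs=(0,0,1,11,13,10,2,0)
  step pc=1: and  $r6, $r0, $r7  regs=(0,0,1,11,13,10,0,0)
  step pc=2: nor  $r7, $r6, $r6  regs=(0,0,1,11,13,10,0,65535)
  step pc=3: bne  $r7, $r5, L5  cond=T  regs=(0,0,1,11,13,10,0,65535)
  step pc=4: xori  $r6, $r6, 2  regs=(0,0,1,11,13,10,2,65535)
  step pc=5: xor  $r1, $r4, $r5  regs=(0,7,1,11,13,10,2,65535)
  step pc=6: bne  $r7, $r6, L10  cond=T  regs=(0,7,1,11,13,10,2,65535)
  step pc=7: or   $r7, $r3, $r3  regs=(0,7,1,11,13,10,2,11)
  step pc=10: xori  $r2, $r3, 3  regs=(0,7,8,11,13,10,2,11)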